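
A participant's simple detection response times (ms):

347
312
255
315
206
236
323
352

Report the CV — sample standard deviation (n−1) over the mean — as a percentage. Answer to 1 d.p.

18.4%

n = 8, Σ = 2346, M = 293.2500
Σ(x−M)² = 20403.500; s = √(20403.500/7) = 53.9888
CV = 53.9888 / 293.2500 = 0.18410 = 18.410%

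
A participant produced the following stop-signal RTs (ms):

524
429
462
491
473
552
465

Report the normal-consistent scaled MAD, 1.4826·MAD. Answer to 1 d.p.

Sorted: 429, 462, 465, 473, 491, 524, 552 → median = 473
|x − 473| sorted: 0, 8, 11, 18, 44, 51, 79 → MAD = 18
Robust SD ≈ 1.4826 × 18 = 26.687

26.7 ms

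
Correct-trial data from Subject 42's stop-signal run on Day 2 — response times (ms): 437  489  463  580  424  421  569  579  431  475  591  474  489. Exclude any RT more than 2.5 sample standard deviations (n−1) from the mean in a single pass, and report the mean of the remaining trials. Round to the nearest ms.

494 ms

n = 13, ΣRT = 6422, M = 494.000
Σ(x−M)² = 48874.00; s = √(48874.00/12) = 63.819
Cutoffs: 494.000 ± 2.5·63.819 → [334.5, 653.5]
No RTs fall outside the cutoffs; all 13 retained. Mean = 6422/13 = 494.000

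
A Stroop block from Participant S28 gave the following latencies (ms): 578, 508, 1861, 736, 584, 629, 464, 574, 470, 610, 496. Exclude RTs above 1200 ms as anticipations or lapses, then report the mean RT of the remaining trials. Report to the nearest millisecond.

Excluded: 1861
Retained (n=10): Σ = 5649
Mean = 5649/10 = 564.9000

565 ms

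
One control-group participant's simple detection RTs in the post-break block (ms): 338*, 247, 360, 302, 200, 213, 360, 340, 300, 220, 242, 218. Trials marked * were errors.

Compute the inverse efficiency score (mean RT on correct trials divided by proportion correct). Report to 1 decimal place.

Correct trials (n=11): 247, 360, 302, 200, 213, 360, 340, 300, 220, 242, 218
Mean correct RT = 3002/11 = 272.9091 ms
Proportion correct = 11/12
IES = 272.9091 / (11/12) = 297.719 ms

297.7 ms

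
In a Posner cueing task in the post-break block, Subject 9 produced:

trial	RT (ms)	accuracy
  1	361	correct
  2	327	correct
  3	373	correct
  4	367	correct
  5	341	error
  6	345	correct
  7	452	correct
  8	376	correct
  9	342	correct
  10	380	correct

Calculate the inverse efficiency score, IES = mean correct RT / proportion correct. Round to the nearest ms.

Correct trials (n=9): 361, 327, 373, 367, 345, 452, 376, 342, 380
Mean correct RT = 3323/9 = 369.2222 ms
Proportion correct = 9/10
IES = 369.2222 / (9/10) = 410.247 ms

410 ms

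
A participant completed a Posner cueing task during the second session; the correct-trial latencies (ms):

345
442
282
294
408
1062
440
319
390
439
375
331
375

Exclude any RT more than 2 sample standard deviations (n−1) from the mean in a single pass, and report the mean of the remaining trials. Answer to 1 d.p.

n = 13, ΣRT = 5502, M = 423.231
Σ(x−M)² = 477034.31; s = √(477034.31/12) = 199.381
Cutoffs: 423.231 ± 2·199.381 → [24.5, 822.0]
Outside: 1062 → excluded.
Retained (n=12): Σ = 4440, mean = 4440/12 = 370.000

370.0 ms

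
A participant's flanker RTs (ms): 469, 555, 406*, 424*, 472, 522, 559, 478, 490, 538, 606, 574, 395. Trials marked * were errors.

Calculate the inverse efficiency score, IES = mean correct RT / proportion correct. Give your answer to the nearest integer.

Correct trials (n=11): 469, 555, 472, 522, 559, 478, 490, 538, 606, 574, 395
Mean correct RT = 5658/11 = 514.3636 ms
Proportion correct = 11/13
IES = 514.3636 / (11/13) = 607.884 ms

608 ms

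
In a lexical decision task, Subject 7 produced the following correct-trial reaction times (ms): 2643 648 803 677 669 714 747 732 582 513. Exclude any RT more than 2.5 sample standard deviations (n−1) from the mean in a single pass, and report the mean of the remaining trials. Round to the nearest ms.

n = 10, ΣRT = 8728, M = 872.800
Σ(x−M)² = 3543775.60; s = √(3543775.60/9) = 627.497
Cutoffs: 872.800 ± 2.5·627.497 → [-695.9, 2441.5]
Outside: 2643 → excluded.
Retained (n=9): Σ = 6085, mean = 6085/9 = 676.111

676 ms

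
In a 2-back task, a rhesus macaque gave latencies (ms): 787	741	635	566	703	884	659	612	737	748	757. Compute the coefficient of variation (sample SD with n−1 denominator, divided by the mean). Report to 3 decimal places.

n = 11, Σ = 7829, M = 711.7273
Σ(x−M)² = 80130.182; s = √(80130.182/10) = 89.5155
CV = 89.5155 / 711.7273 = 0.12577

0.126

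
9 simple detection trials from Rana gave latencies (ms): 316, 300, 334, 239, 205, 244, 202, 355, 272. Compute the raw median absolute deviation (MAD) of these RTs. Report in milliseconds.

Sorted: 202, 205, 239, 244, 272, 300, 316, 334, 355 → median = 272
|x − 272|: 44, 28, 62, 33, 67, 28, 70, 83, 0
Sorted deviations: 0, 28, 28, 33, 44, 62, 67, 70, 83 → MAD = 44

44 ms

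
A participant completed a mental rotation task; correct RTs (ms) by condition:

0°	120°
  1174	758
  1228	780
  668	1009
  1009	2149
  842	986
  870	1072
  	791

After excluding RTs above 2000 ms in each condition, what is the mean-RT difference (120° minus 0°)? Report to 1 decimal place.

120°: exclude 2149
M(0°) = 5791/6 = 965.167
M(120°) = 5396/6 = 899.333
Difference = 899.333 − 965.167 = -65.833 ms

-65.8 ms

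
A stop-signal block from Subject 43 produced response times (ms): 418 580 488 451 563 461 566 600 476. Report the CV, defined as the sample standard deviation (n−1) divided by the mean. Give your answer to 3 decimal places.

0.129

n = 9, Σ = 4603, M = 511.4444
Σ(x−M)² = 34912.222; s = √(34912.222/8) = 66.0608
CV = 66.0608 / 511.4444 = 0.12917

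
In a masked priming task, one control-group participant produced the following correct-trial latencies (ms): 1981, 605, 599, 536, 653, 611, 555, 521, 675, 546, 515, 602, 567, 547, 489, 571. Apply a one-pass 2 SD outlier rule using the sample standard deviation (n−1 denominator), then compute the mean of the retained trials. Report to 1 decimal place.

572.8 ms

n = 16, ΣRT = 10573, M = 660.812
Σ(x−M)² = 1896138.44; s = √(1896138.44/15) = 355.541
Cutoffs: 660.812 ± 2·355.541 → [-50.3, 1371.9]
Outside: 1981 → excluded.
Retained (n=15): Σ = 8592, mean = 8592/15 = 572.800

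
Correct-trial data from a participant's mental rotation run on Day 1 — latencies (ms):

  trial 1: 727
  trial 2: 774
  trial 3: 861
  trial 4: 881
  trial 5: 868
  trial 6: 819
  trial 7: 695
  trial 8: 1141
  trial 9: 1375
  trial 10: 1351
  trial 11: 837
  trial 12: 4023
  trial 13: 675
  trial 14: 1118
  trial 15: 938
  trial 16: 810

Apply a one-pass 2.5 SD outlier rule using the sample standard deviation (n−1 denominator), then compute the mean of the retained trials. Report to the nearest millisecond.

n = 16, ΣRT = 17893, M = 1118.312
Σ(x−M)² = 9686629.44; s = √(9686629.44/15) = 803.601
Cutoffs: 1118.312 ± 2.5·803.601 → [-890.7, 3127.3]
Outside: 4023 → excluded.
Retained (n=15): Σ = 13870, mean = 13870/15 = 924.667

925 ms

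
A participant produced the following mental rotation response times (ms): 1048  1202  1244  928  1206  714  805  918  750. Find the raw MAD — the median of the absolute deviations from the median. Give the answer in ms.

178 ms

Sorted: 714, 750, 805, 918, 928, 1048, 1202, 1206, 1244 → median = 928
|x − 928|: 120, 274, 316, 0, 278, 214, 123, 10, 178
Sorted deviations: 0, 10, 120, 123, 178, 214, 274, 278, 316 → MAD = 178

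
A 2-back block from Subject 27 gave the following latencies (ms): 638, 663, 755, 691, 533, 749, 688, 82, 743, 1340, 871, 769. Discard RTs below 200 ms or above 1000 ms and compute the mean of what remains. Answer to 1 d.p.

Excluded: 82, 1340
Retained (n=10): Σ = 7100
Mean = 7100/10 = 710.0000

710.0 ms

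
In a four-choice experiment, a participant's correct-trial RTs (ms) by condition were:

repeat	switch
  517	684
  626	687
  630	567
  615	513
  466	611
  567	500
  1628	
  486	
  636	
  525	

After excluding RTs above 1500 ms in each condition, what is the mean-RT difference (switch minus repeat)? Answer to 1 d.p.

repeat: exclude 1628
M(repeat) = 5068/9 = 563.111
M(switch) = 3562/6 = 593.667
Difference = 593.667 − 563.111 = 30.556 ms

30.6 ms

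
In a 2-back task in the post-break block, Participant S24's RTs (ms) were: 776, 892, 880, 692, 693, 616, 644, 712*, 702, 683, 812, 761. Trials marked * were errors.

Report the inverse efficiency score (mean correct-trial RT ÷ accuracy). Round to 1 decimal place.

Correct trials (n=11): 776, 892, 880, 692, 693, 616, 644, 702, 683, 812, 761
Mean correct RT = 8151/11 = 741.0000 ms
Proportion correct = 11/12
IES = 741.0000 / (11/12) = 808.364 ms

808.4 ms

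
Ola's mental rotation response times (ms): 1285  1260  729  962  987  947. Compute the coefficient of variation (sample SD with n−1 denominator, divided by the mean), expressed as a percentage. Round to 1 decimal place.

20.5%

n = 6, Σ = 6170, M = 1028.3333
Σ(x−M)² = 221871.333; s = √(221871.333/5) = 210.6520
CV = 210.6520 / 1028.3333 = 0.20485 = 20.485%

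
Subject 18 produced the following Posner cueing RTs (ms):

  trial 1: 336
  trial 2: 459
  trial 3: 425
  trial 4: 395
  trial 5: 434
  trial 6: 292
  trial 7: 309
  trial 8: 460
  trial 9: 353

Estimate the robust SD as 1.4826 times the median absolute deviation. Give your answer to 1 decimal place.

87.5 ms

Sorted: 292, 309, 336, 353, 395, 425, 434, 459, 460 → median = 395
|x − 395| sorted: 0, 30, 39, 42, 59, 64, 65, 86, 103 → MAD = 59
Robust SD ≈ 1.4826 × 59 = 87.473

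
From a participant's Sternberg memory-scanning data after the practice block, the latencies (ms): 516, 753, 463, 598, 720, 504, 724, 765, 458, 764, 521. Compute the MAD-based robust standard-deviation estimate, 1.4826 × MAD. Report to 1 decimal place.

Sorted: 458, 463, 504, 516, 521, 598, 720, 724, 753, 764, 765 → median = 598
|x − 598| sorted: 0, 77, 82, 94, 122, 126, 135, 140, 155, 166, 167 → MAD = 126
Robust SD ≈ 1.4826 × 126 = 186.808

186.8 ms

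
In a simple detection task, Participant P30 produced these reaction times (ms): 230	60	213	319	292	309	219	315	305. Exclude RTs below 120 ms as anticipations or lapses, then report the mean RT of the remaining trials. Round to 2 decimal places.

275.25 ms

Excluded: 60
Retained (n=8): Σ = 2202
Mean = 2202/8 = 275.2500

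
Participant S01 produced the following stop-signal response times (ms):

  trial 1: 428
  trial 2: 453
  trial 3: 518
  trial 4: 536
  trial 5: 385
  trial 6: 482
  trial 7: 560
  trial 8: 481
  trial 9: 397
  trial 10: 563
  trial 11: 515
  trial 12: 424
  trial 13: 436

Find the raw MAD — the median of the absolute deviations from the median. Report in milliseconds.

Sorted: 385, 397, 424, 428, 436, 453, 481, 482, 515, 518, 536, 560, 563 → median = 481
|x − 481|: 53, 28, 37, 55, 96, 1, 79, 0, 84, 82, 34, 57, 45
Sorted deviations: 0, 1, 28, 34, 37, 45, 53, 55, 57, 79, 82, 84, 96 → MAD = 53

53 ms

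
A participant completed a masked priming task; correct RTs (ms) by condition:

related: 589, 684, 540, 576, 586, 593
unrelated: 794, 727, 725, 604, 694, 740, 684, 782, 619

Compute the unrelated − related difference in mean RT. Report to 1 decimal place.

113.0 ms

M(related) = 3568/6 = 594.667
M(unrelated) = 6369/9 = 707.667
Difference = 707.667 − 594.667 = 113.000 ms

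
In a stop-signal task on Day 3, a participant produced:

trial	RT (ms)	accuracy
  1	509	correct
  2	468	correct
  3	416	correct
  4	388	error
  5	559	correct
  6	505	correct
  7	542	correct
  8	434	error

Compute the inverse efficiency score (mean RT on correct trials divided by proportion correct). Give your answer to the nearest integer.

Correct trials (n=6): 509, 468, 416, 559, 505, 542
Mean correct RT = 2999/6 = 499.8333 ms
Proportion correct = 6/8
IES = 499.8333 / (6/8) = 666.444 ms

666 ms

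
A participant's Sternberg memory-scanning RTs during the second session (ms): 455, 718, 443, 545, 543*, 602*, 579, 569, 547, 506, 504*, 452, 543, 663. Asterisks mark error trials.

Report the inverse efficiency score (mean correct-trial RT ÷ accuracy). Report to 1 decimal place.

696.5 ms

Correct trials (n=11): 455, 718, 443, 545, 579, 569, 547, 506, 452, 543, 663
Mean correct RT = 6020/11 = 547.2727 ms
Proportion correct = 11/14
IES = 547.2727 / (11/14) = 696.529 ms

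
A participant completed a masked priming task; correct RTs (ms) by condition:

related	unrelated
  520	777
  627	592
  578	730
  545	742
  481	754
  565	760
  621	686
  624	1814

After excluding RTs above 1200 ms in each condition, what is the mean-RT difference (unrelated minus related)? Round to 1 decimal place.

150.0 ms

unrelated: exclude 1814
M(related) = 4561/8 = 570.125
M(unrelated) = 5041/7 = 720.143
Difference = 720.143 − 570.125 = 150.018 ms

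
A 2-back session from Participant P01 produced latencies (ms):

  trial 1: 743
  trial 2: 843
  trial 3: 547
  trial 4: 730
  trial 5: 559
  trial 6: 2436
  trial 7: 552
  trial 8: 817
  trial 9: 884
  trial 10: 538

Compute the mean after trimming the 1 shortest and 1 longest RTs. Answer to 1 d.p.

Sorted: 538, 547, 552, 559, 730, 743, 817, 843, 884, 2436
Drop lowest 1 (538) and highest 1 (2436)
Remaining (n=8): Σ = 5675, mean = 5675/8 = 709.375

709.4 ms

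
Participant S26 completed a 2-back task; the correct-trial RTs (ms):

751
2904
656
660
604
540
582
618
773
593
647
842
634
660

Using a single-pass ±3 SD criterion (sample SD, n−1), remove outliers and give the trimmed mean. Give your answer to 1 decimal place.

658.5 ms

n = 14, ΣRT = 11464, M = 818.857
Σ(x−M)² = 4767145.71; s = √(4767145.71/13) = 605.560
Cutoffs: 818.857 ± 3·605.560 → [-997.8, 2635.5]
Outside: 2904 → excluded.
Retained (n=13): Σ = 8560, mean = 8560/13 = 658.462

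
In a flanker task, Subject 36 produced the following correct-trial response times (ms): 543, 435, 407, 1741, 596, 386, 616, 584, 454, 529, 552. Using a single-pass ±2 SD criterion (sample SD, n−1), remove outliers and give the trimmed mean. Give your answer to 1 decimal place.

n = 11, ΣRT = 6843, M = 622.091
Σ(x−M)² = 1439220.91; s = √(1439220.91/10) = 379.371
Cutoffs: 622.091 ± 2·379.371 → [-136.7, 1380.8]
Outside: 1741 → excluded.
Retained (n=10): Σ = 5102, mean = 5102/10 = 510.200

510.2 ms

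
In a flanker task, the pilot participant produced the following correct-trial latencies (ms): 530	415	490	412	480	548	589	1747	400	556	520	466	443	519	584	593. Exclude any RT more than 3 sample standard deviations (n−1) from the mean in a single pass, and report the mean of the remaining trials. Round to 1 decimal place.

n = 16, ΣRT = 9292, M = 580.750
Σ(x−M)² = 1511281.00; s = √(1511281.00/15) = 317.415
Cutoffs: 580.750 ± 3·317.415 → [-371.5, 1533.0]
Outside: 1747 → excluded.
Retained (n=15): Σ = 7545, mean = 7545/15 = 503.000

503.0 ms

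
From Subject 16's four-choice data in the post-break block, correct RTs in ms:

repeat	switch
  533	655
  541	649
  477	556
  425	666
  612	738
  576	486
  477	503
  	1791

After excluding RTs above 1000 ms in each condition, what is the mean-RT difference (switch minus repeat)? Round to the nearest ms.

switch: exclude 1791
M(repeat) = 3641/7 = 520.143
M(switch) = 4253/7 = 607.571
Difference = 607.571 − 520.143 = 87.429 ms

87 ms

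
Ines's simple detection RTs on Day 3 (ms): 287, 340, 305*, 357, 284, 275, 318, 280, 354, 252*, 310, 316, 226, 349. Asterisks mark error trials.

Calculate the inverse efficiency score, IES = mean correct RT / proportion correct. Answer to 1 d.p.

Correct trials (n=12): 287, 340, 357, 284, 275, 318, 280, 354, 310, 316, 226, 349
Mean correct RT = 3696/12 = 308.0000 ms
Proportion correct = 12/14
IES = 308.0000 / (12/14) = 359.333 ms

359.3 ms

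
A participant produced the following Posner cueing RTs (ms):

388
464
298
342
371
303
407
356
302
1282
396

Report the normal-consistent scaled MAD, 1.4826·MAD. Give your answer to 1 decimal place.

Sorted: 298, 302, 303, 342, 356, 371, 388, 396, 407, 464, 1282 → median = 371
|x − 371| sorted: 0, 15, 17, 25, 29, 36, 68, 69, 73, 93, 911 → MAD = 36
Robust SD ≈ 1.4826 × 36 = 53.374

53.4 ms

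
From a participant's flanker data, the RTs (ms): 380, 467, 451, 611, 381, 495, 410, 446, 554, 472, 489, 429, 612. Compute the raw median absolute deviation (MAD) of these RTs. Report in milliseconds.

Sorted: 380, 381, 410, 429, 446, 451, 467, 472, 489, 495, 554, 611, 612 → median = 467
|x − 467|: 87, 0, 16, 144, 86, 28, 57, 21, 87, 5, 22, 38, 145
Sorted deviations: 0, 5, 16, 21, 22, 28, 38, 57, 86, 87, 87, 144, 145 → MAD = 38

38 ms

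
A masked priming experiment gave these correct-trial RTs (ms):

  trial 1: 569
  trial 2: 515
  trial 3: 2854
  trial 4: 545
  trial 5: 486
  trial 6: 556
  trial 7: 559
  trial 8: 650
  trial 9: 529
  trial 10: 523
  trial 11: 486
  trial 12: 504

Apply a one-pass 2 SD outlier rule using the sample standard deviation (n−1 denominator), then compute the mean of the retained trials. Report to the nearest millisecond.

n = 12, ΣRT = 8776, M = 731.333
Σ(x−M)² = 4937040.67; s = √(4937040.67/11) = 669.942
Cutoffs: 731.333 ± 2·669.942 → [-608.6, 2071.2]
Outside: 2854 → excluded.
Retained (n=11): Σ = 5922, mean = 5922/11 = 538.364

538 ms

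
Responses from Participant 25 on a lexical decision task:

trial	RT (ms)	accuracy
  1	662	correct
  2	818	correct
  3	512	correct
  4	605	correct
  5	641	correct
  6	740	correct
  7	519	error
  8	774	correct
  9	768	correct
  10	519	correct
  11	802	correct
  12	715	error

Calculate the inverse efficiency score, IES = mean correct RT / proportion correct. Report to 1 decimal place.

820.9 ms

Correct trials (n=10): 662, 818, 512, 605, 641, 740, 774, 768, 519, 802
Mean correct RT = 6841/10 = 684.1000 ms
Proportion correct = 10/12
IES = 684.1000 / (10/12) = 820.920 ms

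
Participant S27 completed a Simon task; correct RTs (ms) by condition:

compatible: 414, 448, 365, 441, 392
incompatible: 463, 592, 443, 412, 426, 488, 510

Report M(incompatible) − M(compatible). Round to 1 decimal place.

M(compatible) = 2060/5 = 412.000
M(incompatible) = 3334/7 = 476.286
Difference = 476.286 − 412.000 = 64.286 ms

64.3 ms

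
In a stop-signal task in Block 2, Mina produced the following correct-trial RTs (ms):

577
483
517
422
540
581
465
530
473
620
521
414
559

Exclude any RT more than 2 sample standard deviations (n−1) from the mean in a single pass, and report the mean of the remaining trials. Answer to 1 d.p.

515.5 ms

n = 13, ΣRT = 6702, M = 515.538
Σ(x−M)² = 46185.23; s = √(46185.23/12) = 62.038
Cutoffs: 515.538 ± 2·62.038 → [391.5, 639.6]
No RTs fall outside the cutoffs; all 13 retained. Mean = 6702/13 = 515.538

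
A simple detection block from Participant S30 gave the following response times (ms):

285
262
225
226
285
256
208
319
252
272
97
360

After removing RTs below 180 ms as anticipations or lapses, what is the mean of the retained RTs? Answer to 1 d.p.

268.2 ms

Excluded: 97
Retained (n=11): Σ = 2950
Mean = 2950/11 = 268.1818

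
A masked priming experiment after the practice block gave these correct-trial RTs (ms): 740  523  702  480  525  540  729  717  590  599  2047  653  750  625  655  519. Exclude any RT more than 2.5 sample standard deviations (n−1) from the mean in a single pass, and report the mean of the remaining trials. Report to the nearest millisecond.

623 ms

n = 16, ΣRT = 11394, M = 712.125
Σ(x−M)² = 2018165.75; s = √(2018165.75/15) = 366.803
Cutoffs: 712.125 ± 2.5·366.803 → [-204.9, 1629.1]
Outside: 2047 → excluded.
Retained (n=15): Σ = 9347, mean = 9347/15 = 623.133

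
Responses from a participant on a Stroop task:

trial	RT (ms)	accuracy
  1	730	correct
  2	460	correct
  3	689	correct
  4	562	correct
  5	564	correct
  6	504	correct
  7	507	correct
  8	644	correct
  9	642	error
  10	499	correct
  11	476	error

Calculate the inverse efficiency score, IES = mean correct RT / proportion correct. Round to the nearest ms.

Correct trials (n=9): 730, 460, 689, 562, 564, 504, 507, 644, 499
Mean correct RT = 5159/9 = 573.2222 ms
Proportion correct = 9/11
IES = 573.2222 / (9/11) = 700.605 ms

701 ms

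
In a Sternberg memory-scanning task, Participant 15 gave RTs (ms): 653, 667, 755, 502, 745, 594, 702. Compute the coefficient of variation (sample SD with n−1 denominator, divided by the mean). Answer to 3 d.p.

n = 7, Σ = 4618, M = 659.7143
Σ(x−M)² = 47431.429; s = √(47431.429/6) = 88.9114
CV = 88.9114 / 659.7143 = 0.13477

0.135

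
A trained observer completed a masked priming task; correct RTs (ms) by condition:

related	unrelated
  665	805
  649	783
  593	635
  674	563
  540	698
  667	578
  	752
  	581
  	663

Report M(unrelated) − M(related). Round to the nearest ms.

M(related) = 3788/6 = 631.333
M(unrelated) = 6058/9 = 673.111
Difference = 673.111 − 631.333 = 41.778 ms

42 ms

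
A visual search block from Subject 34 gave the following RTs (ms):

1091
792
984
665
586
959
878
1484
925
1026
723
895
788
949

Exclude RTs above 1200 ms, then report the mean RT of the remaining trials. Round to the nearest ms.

Excluded: 1484
Retained (n=13): Σ = 11261
Mean = 11261/13 = 866.2308

866 ms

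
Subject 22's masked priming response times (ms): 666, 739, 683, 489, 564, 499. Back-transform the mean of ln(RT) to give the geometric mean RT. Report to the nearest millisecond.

599 ms

ln(RT): 6.5013, 6.6053, 6.5265, 6.1924, 6.3351, 6.2126
Mean ln(RT) = 38.3731/6 = 6.39552
Geometric mean = exp(6.39552) = 599.15 ms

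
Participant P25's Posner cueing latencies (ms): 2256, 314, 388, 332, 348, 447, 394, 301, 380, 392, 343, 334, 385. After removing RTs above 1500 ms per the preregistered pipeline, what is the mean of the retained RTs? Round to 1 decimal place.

Excluded: 2256
Retained (n=12): Σ = 4358
Mean = 4358/12 = 363.1667

363.2 ms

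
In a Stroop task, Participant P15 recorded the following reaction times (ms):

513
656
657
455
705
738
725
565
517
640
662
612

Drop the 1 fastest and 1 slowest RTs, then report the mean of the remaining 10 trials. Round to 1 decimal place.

625.2 ms

Sorted: 455, 513, 517, 565, 612, 640, 656, 657, 662, 705, 725, 738
Drop lowest 1 (455) and highest 1 (738)
Remaining (n=10): Σ = 6252, mean = 6252/10 = 625.200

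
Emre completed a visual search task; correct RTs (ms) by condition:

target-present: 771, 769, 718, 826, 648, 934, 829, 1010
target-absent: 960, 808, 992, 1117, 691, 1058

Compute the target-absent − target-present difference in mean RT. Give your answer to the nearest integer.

125 ms

M(target-present) = 6505/8 = 813.125
M(target-absent) = 5626/6 = 937.667
Difference = 937.667 − 813.125 = 124.542 ms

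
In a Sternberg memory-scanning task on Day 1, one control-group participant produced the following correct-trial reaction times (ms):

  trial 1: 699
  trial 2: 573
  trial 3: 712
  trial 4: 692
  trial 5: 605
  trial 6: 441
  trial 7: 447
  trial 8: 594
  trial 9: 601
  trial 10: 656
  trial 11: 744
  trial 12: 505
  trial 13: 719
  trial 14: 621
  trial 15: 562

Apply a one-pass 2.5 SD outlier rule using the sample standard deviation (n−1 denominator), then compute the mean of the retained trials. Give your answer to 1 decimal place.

n = 15, ΣRT = 9171, M = 611.400
Σ(x−M)² = 127283.60; s = √(127283.60/14) = 95.350
Cutoffs: 611.400 ± 2.5·95.350 → [373.0, 849.8]
No RTs fall outside the cutoffs; all 15 retained. Mean = 9171/15 = 611.400

611.4 ms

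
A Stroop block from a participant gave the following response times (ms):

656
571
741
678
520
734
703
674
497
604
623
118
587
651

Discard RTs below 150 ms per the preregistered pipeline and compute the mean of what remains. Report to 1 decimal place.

633.8 ms

Excluded: 118
Retained (n=13): Σ = 8239
Mean = 8239/13 = 633.7692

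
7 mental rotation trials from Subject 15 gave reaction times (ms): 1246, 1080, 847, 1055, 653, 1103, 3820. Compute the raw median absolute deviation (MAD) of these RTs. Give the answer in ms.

166 ms

Sorted: 653, 847, 1055, 1080, 1103, 1246, 3820 → median = 1080
|x − 1080|: 166, 0, 233, 25, 427, 23, 2740
Sorted deviations: 0, 23, 25, 166, 233, 427, 2740 → MAD = 166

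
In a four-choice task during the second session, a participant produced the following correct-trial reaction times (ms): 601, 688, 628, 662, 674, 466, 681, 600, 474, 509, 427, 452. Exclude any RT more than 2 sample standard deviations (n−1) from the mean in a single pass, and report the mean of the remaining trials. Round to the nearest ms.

572 ms

n = 12, ΣRT = 6862, M = 571.833
Σ(x−M)² = 108835.67; s = √(108835.67/11) = 99.469
Cutoffs: 571.833 ± 2·99.469 → [372.9, 770.8]
No RTs fall outside the cutoffs; all 12 retained. Mean = 6862/12 = 571.833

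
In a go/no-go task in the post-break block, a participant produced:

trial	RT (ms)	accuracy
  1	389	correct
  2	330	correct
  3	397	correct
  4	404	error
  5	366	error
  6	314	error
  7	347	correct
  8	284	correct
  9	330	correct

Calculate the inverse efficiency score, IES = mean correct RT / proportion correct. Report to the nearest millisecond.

Correct trials (n=6): 389, 330, 397, 347, 284, 330
Mean correct RT = 2077/6 = 346.1667 ms
Proportion correct = 6/9
IES = 346.1667 / (6/9) = 519.250 ms

519 ms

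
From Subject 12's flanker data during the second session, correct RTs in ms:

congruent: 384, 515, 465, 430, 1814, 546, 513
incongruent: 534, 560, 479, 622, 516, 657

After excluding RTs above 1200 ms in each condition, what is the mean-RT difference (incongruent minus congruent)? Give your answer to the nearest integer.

86 ms

congruent: exclude 1814
M(congruent) = 2853/6 = 475.500
M(incongruent) = 3368/6 = 561.333
Difference = 561.333 − 475.500 = 85.833 ms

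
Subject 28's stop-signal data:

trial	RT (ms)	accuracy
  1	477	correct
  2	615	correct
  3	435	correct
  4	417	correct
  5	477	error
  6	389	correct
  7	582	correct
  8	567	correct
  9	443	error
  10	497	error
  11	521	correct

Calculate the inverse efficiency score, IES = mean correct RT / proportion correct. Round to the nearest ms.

688 ms

Correct trials (n=8): 477, 615, 435, 417, 389, 582, 567, 521
Mean correct RT = 4003/8 = 500.3750 ms
Proportion correct = 8/11
IES = 500.3750 / (8/11) = 688.016 ms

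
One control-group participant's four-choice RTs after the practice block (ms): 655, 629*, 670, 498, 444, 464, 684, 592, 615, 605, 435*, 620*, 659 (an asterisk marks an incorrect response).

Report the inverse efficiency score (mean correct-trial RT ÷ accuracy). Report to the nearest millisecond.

Correct trials (n=10): 655, 670, 498, 444, 464, 684, 592, 615, 605, 659
Mean correct RT = 5886/10 = 588.6000 ms
Proportion correct = 10/13
IES = 588.6000 / (10/13) = 765.180 ms

765 ms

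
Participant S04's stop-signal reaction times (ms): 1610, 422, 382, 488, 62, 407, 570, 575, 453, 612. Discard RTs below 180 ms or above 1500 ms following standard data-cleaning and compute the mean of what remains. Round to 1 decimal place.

Excluded: 62, 1610
Retained (n=8): Σ = 3909
Mean = 3909/8 = 488.6250

488.6 ms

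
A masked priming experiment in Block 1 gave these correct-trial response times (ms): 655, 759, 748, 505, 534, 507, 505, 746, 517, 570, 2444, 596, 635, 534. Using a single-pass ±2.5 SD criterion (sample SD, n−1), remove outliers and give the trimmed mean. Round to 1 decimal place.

n = 14, ΣRT = 10255, M = 732.500
Σ(x−M)² = 3270515.50; s = √(3270515.50/13) = 501.576
Cutoffs: 732.500 ± 2.5·501.576 → [-521.4, 1986.4]
Outside: 2444 → excluded.
Retained (n=13): Σ = 7811, mean = 7811/13 = 600.846

600.8 ms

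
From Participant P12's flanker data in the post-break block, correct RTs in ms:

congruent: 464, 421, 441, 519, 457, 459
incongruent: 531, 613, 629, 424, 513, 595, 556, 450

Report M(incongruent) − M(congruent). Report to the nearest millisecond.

79 ms

M(congruent) = 2761/6 = 460.167
M(incongruent) = 4311/8 = 538.875
Difference = 538.875 − 460.167 = 78.708 ms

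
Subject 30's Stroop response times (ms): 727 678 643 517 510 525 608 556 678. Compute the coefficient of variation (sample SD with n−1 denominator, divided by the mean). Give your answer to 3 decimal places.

0.134

n = 9, Σ = 5442, M = 604.6667
Σ(x−M)² = 52564.000; s = √(52564.000/8) = 81.0586
CV = 81.0586 / 604.6667 = 0.13406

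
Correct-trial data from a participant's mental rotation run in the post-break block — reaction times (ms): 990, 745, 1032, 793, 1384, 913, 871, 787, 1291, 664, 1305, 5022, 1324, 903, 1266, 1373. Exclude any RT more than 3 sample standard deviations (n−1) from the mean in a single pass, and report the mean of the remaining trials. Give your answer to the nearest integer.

n = 16, ΣRT = 20663, M = 1291.438
Σ(x−M)² = 15758415.94; s = √(15758415.94/15) = 1024.969
Cutoffs: 1291.438 ± 3·1024.969 → [-1783.5, 4366.3]
Outside: 5022 → excluded.
Retained (n=15): Σ = 15641, mean = 15641/15 = 1042.733

1043 ms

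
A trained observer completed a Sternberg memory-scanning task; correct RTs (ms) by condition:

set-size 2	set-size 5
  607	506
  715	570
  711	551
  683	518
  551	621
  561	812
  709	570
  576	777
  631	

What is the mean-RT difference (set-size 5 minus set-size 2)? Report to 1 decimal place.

M(set-size 2) = 5744/9 = 638.222
M(set-size 5) = 4925/8 = 615.625
Difference = 615.625 − 638.222 = -22.597 ms

-22.6 ms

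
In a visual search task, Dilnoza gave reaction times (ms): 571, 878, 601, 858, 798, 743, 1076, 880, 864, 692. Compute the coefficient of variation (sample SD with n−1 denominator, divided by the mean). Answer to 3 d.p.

n = 10, Σ = 7961, M = 796.1000
Σ(x−M)² = 202926.900; s = √(202926.900/9) = 150.1580
CV = 150.1580 / 796.1000 = 0.18862

0.189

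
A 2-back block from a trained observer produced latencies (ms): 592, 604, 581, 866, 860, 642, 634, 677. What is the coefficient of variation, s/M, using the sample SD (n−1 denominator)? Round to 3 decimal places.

n = 8, Σ = 5456, M = 682.0000
Σ(x−M)² = 93854.000; s = √(93854.000/7) = 115.7917
CV = 115.7917 / 682.0000 = 0.16978

0.170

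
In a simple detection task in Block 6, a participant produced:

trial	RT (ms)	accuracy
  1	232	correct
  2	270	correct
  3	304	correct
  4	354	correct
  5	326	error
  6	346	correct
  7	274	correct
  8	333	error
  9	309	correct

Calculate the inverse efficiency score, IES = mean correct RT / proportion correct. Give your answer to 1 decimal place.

Correct trials (n=7): 232, 270, 304, 354, 346, 274, 309
Mean correct RT = 2089/7 = 298.4286 ms
Proportion correct = 7/9
IES = 298.4286 / (7/9) = 383.694 ms

383.7 ms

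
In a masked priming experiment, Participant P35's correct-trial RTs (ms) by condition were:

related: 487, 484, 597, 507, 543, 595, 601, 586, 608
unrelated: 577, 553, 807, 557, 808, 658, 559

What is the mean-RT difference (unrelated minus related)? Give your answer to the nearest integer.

89 ms

M(related) = 5008/9 = 556.444
M(unrelated) = 4519/7 = 645.571
Difference = 645.571 − 556.444 = 89.127 ms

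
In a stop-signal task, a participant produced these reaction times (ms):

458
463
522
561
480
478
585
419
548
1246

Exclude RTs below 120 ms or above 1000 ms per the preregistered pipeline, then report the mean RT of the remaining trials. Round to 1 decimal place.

501.6 ms

Excluded: 1246
Retained (n=9): Σ = 4514
Mean = 4514/9 = 501.5556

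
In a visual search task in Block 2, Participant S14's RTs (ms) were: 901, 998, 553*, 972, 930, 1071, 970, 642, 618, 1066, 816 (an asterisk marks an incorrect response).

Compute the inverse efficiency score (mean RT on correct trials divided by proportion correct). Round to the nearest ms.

Correct trials (n=10): 901, 998, 972, 930, 1071, 970, 642, 618, 1066, 816
Mean correct RT = 8984/10 = 898.4000 ms
Proportion correct = 10/11
IES = 898.4000 / (10/11) = 988.240 ms

988 ms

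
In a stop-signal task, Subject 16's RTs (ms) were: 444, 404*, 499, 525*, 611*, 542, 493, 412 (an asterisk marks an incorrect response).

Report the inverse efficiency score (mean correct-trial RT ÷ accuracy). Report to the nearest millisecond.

Correct trials (n=5): 444, 499, 542, 493, 412
Mean correct RT = 2390/5 = 478.0000 ms
Proportion correct = 5/8
IES = 478.0000 / (5/8) = 764.800 ms

765 ms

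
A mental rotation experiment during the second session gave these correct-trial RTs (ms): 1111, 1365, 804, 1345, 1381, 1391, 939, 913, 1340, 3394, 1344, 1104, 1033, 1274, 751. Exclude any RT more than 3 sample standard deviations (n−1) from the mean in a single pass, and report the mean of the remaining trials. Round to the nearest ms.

n = 15, ΣRT = 19489, M = 1299.267
Σ(x−M)² = 5383064.93; s = √(5383064.93/14) = 620.084
Cutoffs: 1299.267 ± 3·620.084 → [-561.0, 3159.5]
Outside: 3394 → excluded.
Retained (n=14): Σ = 16095, mean = 16095/14 = 1149.643

1150 ms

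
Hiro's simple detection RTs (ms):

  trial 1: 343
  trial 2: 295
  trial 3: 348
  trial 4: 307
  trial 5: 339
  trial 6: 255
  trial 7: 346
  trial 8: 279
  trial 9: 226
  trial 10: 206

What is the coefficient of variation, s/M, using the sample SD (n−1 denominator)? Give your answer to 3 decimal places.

n = 10, Σ = 2944, M = 294.4000
Σ(x−M)² = 24328.400; s = √(24328.400/9) = 51.9919
CV = 51.9919 / 294.4000 = 0.17660

0.177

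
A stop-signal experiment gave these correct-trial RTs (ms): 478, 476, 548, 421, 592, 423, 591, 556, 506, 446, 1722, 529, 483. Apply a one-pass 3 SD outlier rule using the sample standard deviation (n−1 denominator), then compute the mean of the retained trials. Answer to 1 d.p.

n = 13, ΣRT = 7771, M = 597.769
Σ(x−M)² = 1408516.31; s = √(1408516.31/12) = 342.602
Cutoffs: 597.769 ± 3·342.602 → [-430.0, 1625.6]
Outside: 1722 → excluded.
Retained (n=12): Σ = 6049, mean = 6049/12 = 504.083

504.1 ms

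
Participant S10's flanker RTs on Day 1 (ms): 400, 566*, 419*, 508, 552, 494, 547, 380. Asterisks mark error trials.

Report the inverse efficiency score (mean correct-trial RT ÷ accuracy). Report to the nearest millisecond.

640 ms

Correct trials (n=6): 400, 508, 552, 494, 547, 380
Mean correct RT = 2881/6 = 480.1667 ms
Proportion correct = 6/8
IES = 480.1667 / (6/8) = 640.222 ms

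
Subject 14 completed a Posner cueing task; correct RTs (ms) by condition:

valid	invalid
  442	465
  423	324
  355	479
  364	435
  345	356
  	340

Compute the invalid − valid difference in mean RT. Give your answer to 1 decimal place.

14.0 ms

M(valid) = 1929/5 = 385.800
M(invalid) = 2399/6 = 399.833
Difference = 399.833 − 385.800 = 14.033 ms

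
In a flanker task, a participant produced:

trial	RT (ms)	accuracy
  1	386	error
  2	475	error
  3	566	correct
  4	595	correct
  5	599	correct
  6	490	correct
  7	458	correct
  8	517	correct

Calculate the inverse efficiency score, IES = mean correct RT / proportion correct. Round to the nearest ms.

717 ms

Correct trials (n=6): 566, 595, 599, 490, 458, 517
Mean correct RT = 3225/6 = 537.5000 ms
Proportion correct = 6/8
IES = 537.5000 / (6/8) = 716.667 ms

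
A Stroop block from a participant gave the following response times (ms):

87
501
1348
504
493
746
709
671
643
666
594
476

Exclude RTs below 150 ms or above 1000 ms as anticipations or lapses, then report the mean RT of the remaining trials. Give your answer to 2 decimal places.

600.30 ms

Excluded: 87, 1348
Retained (n=10): Σ = 6003
Mean = 6003/10 = 600.3000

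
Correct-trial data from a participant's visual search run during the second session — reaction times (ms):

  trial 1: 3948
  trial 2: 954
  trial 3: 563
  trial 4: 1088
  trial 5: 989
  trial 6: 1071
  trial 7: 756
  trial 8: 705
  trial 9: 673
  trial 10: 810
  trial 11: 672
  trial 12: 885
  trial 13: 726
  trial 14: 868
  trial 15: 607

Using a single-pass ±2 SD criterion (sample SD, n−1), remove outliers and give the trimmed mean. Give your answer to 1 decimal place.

n = 15, ΣRT = 15315, M = 1021.000
Σ(x−M)² = 9547428.00; s = √(9547428.00/14) = 825.808
Cutoffs: 1021.000 ± 2·825.808 → [-630.6, 2672.6]
Outside: 3948 → excluded.
Retained (n=14): Σ = 11367, mean = 11367/14 = 811.929

811.9 ms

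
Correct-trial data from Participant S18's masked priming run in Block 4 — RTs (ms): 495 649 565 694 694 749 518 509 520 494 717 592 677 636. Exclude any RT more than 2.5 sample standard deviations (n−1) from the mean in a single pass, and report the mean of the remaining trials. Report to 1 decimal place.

607.8 ms

n = 14, ΣRT = 8509, M = 607.786
Σ(x−M)² = 107294.36; s = √(107294.36/13) = 90.848
Cutoffs: 607.786 ± 2.5·90.848 → [380.7, 834.9]
No RTs fall outside the cutoffs; all 14 retained. Mean = 8509/14 = 607.786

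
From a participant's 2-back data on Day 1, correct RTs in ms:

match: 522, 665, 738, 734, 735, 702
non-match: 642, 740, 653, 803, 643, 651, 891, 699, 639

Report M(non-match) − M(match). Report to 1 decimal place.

M(match) = 4096/6 = 682.667
M(non-match) = 6361/9 = 706.778
Difference = 706.778 − 682.667 = 24.111 ms

24.1 ms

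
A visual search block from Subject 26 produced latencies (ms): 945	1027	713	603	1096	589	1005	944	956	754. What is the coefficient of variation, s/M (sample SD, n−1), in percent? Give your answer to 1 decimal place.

n = 10, Σ = 8632, M = 863.2000
Σ(x−M)² = 300339.600; s = √(300339.600/9) = 182.6775
CV = 182.6775 / 863.2000 = 0.21163 = 21.163%

21.2%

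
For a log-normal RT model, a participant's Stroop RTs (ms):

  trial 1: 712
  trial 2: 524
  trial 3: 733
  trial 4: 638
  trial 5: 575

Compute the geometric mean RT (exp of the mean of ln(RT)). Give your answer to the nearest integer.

631 ms

ln(RT): 6.5681, 6.2615, 6.5971, 6.4583, 6.3544
Mean ln(RT) = 32.2394/5 = 6.44788
Geometric mean = exp(6.44788) = 631.37 ms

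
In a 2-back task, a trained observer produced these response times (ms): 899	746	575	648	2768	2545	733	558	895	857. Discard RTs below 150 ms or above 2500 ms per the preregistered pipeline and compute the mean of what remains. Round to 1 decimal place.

738.9 ms

Excluded: 2545, 2768
Retained (n=8): Σ = 5911
Mean = 5911/8 = 738.8750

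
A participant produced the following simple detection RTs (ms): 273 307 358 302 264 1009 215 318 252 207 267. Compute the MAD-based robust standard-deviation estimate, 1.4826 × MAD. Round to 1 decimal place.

Sorted: 207, 215, 252, 264, 267, 273, 302, 307, 318, 358, 1009 → median = 273
|x − 273| sorted: 0, 6, 9, 21, 29, 34, 45, 58, 66, 85, 736 → MAD = 34
Robust SD ≈ 1.4826 × 34 = 50.408

50.4 ms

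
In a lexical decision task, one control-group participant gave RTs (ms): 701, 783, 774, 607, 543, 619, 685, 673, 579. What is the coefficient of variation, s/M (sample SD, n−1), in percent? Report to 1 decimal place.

12.5%

n = 9, Σ = 5964, M = 662.6667
Σ(x−M)² = 55276.000; s = √(55276.000/8) = 83.1234
CV = 83.1234 / 662.6667 = 0.12544 = 12.544%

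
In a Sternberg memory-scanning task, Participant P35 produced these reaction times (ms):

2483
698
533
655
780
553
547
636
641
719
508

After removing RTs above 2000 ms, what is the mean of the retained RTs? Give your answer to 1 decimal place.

627.0 ms

Excluded: 2483
Retained (n=10): Σ = 6270
Mean = 6270/10 = 627.0000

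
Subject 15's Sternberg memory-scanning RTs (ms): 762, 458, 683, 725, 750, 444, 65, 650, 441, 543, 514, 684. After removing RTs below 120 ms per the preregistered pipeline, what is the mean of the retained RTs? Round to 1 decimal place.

604.9 ms

Excluded: 65
Retained (n=11): Σ = 6654
Mean = 6654/11 = 604.9091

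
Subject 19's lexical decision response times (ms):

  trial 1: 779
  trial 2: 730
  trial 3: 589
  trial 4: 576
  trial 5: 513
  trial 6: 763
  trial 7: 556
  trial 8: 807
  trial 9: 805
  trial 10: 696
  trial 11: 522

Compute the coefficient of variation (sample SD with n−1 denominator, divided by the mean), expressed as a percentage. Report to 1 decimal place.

n = 11, Σ = 7336, M = 666.9091
Σ(x−M)² = 136640.909; s = √(136640.909/10) = 116.8935
CV = 116.8935 / 666.9091 = 0.17528 = 17.528%

17.5%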